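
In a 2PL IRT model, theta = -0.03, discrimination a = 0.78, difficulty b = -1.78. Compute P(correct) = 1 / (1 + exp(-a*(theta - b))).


a*(theta - b) = 0.78 * (-0.03 - -1.78) = 1.365
exp(-1.365) = 0.2554
P = 1 / (1 + 0.2554)
P = 0.7966

0.7966


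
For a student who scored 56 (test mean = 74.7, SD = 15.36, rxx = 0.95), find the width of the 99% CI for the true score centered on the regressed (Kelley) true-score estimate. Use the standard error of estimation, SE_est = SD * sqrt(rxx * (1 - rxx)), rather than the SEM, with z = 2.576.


True score estimate = 0.95*56 + 0.05*74.7 = 56.935
SE_est = SD * sqrt(rxx * (1 - rxx)) = 15.36 * sqrt(0.95 * 0.05) = 15.36 * sqrt(0.0475) = 3.347634
CI = T_est +/- z * SE_est, so width = 2 * z * SE_est = 2 * 2.576 * 3.347634
Width = 17.247

17.247


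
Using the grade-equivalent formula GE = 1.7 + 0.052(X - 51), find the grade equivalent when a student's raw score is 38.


raw - median = 38 - 51 = -13
slope * diff = 0.052 * -13 = -0.676
GE = 1.7 + -0.676
GE = 1.024

1.024


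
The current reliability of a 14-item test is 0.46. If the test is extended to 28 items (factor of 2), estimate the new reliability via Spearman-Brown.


r_new = (n * rxx) / (1 + (n-1) * rxx)
r_new = (2 * 0.46) / (1 + 1 * 0.46)
r_new = 0.92 / 1.46
r_new = 0.6301

0.6301


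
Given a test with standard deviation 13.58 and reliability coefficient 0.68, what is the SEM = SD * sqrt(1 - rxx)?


SEM = SD * sqrt(1 - rxx)
SEM = 13.58 * sqrt(1 - 0.68)
SEM = 13.58 * sqrt(0.32) = 13.58 * 0.565685
SEM = 7.682

7.682


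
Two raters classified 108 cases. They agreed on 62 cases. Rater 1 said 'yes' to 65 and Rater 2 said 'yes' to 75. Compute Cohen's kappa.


P_o = 62/108 = 0.574074
P_e = (65*75 + 43*33) / 11664 = 0.539609
kappa = (P_o - P_e) / (1 - P_e)
kappa = (0.574074 - 0.539609) / (1 - 0.539609)
kappa = 0.0749

0.0749


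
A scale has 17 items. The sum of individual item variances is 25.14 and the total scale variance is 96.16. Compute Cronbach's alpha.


alpha = (k/(k-1)) * (1 - sum(si^2)/s_total^2)
= (17/16) * (1 - 25.14/96.16)
alpha = 0.7847

0.7847


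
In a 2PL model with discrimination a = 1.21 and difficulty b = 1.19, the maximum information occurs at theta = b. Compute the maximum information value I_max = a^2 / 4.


For 2PL, max info at theta = b = 1.19
I_max = a^2 / 4 = 1.21^2 / 4
= 1.4641 / 4
I_max = 0.366

0.366


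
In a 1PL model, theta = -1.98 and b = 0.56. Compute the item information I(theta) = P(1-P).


P = 1/(1+exp(-(-1.98-0.56))) = 0.0731
I = P*(1-P) = 0.0731 * 0.9269
I = 0.0678

0.0678


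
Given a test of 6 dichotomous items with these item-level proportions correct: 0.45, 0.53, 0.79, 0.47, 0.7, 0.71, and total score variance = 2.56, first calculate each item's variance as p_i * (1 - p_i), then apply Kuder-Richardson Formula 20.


For each item, compute p_i * q_i:
  Item 1: 0.45 * 0.55 = 0.2475
  Item 2: 0.53 * 0.47 = 0.2491
  Item 3: 0.79 * 0.21 = 0.1659
  Item 4: 0.47 * 0.53 = 0.2491
  Item 5: 0.7 * 0.3 = 0.21
  Item 6: 0.71 * 0.29 = 0.2059
Sum(p_i * q_i) = 0.2475 + 0.2491 + 0.1659 + 0.2491 + 0.21 + 0.2059 = 1.3275
KR-20 = (k/(k-1)) * (1 - Sum(p_i*q_i) / Var_total)
= (6/5) * (1 - 1.3275/2.56)
= 1.2 * 0.4814
KR-20 = 0.5777

0.5777


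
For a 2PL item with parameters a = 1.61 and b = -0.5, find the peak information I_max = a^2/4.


For 2PL, max info at theta = b = -0.5
I_max = a^2 / 4 = 1.61^2 / 4
= 2.5921 / 4
I_max = 0.648

0.648


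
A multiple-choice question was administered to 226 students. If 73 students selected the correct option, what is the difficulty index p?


Item difficulty p = number correct / total examinees
p = 73 / 226
p = 0.323

0.323


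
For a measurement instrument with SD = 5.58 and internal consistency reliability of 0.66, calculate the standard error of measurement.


SEM = SD * sqrt(1 - rxx)
SEM = 5.58 * sqrt(1 - 0.66)
SEM = 5.58 * sqrt(0.34) = 5.58 * 0.583095
SEM = 3.2537

3.2537


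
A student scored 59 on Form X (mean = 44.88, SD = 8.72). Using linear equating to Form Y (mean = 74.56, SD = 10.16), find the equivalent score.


slope = SD_Y / SD_X = 10.16 / 8.72 ~ 1.1651
intercept = mean_Y - slope * mean_X = 74.56 - (10.16 / 8.72) * 44.88 ~ 22.2686
Y = slope * X + intercept. To avoid rounding drift from the rounded slope/intercept, evaluate the equivalent form Y = mean_Y + SD_Y * (X - mean_X) / SD_X at full precision:
Y = 74.56 + 10.16 * (59 - 44.88) / 8.72
Y = 74.56 + 10.16 * 14.12 / 8.72
Y = 74.56 + 143.4592 / 8.72
Y = 74.56 + 16.4517
Y = 91.0117

91.0117


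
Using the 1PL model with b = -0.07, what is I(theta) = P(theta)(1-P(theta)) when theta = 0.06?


P = 1/(1+exp(-(0.06--0.07))) = 0.5325
I = P*(1-P) = 0.5325 * 0.4675
I = 0.2489

0.2489


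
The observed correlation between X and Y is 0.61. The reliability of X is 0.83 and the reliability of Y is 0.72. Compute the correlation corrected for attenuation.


r_corrected = rxy / sqrt(rxx * ryy)
= 0.61 / sqrt(0.83 * 0.72)
= 0.61 / sqrt(0.5976)
= 0.61 / 0.773046
r_corrected = 0.7891

0.7891


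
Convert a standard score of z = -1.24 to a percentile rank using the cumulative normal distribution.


CDF(z) = 0.5 * (1 + erf(z/sqrt(2)))
erf(-0.8768) = -0.785
CDF = 0.1075
Percentile rank = 0.1075 * 100 = 10.75

10.75


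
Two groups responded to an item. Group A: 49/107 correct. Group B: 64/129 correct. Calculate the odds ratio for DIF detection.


Odds_A = 49/58 = 0.8448
Odds_B = 64/65 = 0.9846
OR = Odds_A / Odds_B = 0.8448 / 0.9846
Exactly, OR = (49 * 65) / (58 * 64) = 3185 / 3712
OR = 0.858

0.858


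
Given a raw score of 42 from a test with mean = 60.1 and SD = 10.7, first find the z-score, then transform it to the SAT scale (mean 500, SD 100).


z = (X - mean) / SD = (42 - 60.1) / 10.7
z = -18.1 / 10.7
z = -1.6916
SAT-scale = SAT = 500 + 100z
Carry z at full precision (z = -18.1 / 10.7) into the conversion:
SAT-scale = 500 + 100 * (-18.1 / 10.7) = 500 + -1810 / 10.7
SAT-scale = 500 + -169.1589
SAT-scale = 330.8411

330.8411


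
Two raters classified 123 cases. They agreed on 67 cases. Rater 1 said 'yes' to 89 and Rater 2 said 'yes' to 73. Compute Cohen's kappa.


P_o = 67/123 = 0.544715
P_e = (89*73 + 34*50) / 15129 = 0.541807
kappa = (P_o - P_e) / (1 - P_e)
kappa = (0.544715 - 0.541807) / (1 - 0.541807)
kappa = 0.0063

0.0063


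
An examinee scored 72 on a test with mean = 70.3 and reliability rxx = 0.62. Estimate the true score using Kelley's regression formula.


T_est = rxx * X + (1 - rxx) * mean
T_est = 0.62 * 72 + 0.38 * 70.3
T_est = 44.64 + 26.714
T_est = 71.354

71.354


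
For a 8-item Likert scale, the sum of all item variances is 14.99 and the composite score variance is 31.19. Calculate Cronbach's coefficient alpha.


alpha = (k/(k-1)) * (1 - sum(si^2)/s_total^2)
= (8/7) * (1 - 14.99/31.19)
alpha = 0.5936

0.5936


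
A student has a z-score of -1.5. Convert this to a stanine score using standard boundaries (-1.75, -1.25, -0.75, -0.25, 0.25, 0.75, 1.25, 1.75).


Stanine boundaries: [-1.75, -1.25, -0.75, -0.25, 0.25, 0.75, 1.25, 1.75]
z = -1.5
Check each boundary:
  z >= -1.75 -> could be stanine 2
  z < -1.25
  z < -0.75
  z < -0.25
  z < 0.25
  z < 0.75
  z < 1.25
  z < 1.75
Highest qualifying boundary gives stanine = 2

2


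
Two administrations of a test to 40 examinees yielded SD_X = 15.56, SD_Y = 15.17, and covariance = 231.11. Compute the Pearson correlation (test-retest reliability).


r = cov(X,Y) / (SD_X * SD_Y)
r = 231.11 / (15.56 * 15.17)
r = 231.11 / 236.0452
r = 0.9791

0.9791


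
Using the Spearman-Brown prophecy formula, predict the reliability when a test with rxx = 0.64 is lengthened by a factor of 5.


r_new = (n * rxx) / (1 + (n-1) * rxx)
r_new = (5 * 0.64) / (1 + 4 * 0.64)
r_new = 3.2 / 3.56
r_new = 0.8989

0.8989


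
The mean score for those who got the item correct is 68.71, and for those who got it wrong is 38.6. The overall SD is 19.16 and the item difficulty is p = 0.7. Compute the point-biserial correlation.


q = 1 - p = 0.3
rpb = ((M1 - M0) / SD) * sqrt(p * q)
rpb = ((68.71 - 38.6) / 19.16) * sqrt(0.7 * 0.3)
rpb = 0.7202

0.7202


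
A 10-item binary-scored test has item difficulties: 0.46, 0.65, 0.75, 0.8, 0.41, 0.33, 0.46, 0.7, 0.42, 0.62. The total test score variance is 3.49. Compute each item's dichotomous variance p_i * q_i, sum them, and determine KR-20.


For each item, compute p_i * q_i:
  Item 1: 0.46 * 0.54 = 0.2484
  Item 2: 0.65 * 0.35 = 0.2275
  Item 3: 0.75 * 0.25 = 0.1875
  Item 4: 0.8 * 0.2 = 0.16
  Item 5: 0.41 * 0.59 = 0.2419
  Item 6: 0.33 * 0.67 = 0.2211
  Item 7: 0.46 * 0.54 = 0.2484
  Item 8: 0.7 * 0.3 = 0.21
  Item 9: 0.42 * 0.58 = 0.2436
  Item 10: 0.62 * 0.38 = 0.2356
Sum(p_i * q_i) = 0.2484 + 0.2275 + 0.1875 + 0.16 + 0.2419 + 0.2211 + 0.2484 + 0.21 + 0.2436 + 0.2356 = 2.224
KR-20 = (k/(k-1)) * (1 - Sum(p_i*q_i) / Var_total)
= (10/9) * (1 - 2.224/3.49)
= 1.1111 * 0.3628
KR-20 = 0.4031

0.4031


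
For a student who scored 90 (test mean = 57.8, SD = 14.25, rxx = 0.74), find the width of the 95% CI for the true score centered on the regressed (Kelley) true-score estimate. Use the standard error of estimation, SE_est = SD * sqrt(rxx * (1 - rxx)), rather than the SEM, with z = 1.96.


True score estimate = 0.74*90 + 0.26*57.8 = 81.628
SE_est = SD * sqrt(rxx * (1 - rxx)) = 14.25 * sqrt(0.74 * 0.26) = 14.25 * sqrt(0.1924) = 6.250538
CI = T_est +/- z * SE_est, so width = 2 * z * SE_est = 2 * 1.96 * 6.250538
Width = 24.5021

24.5021


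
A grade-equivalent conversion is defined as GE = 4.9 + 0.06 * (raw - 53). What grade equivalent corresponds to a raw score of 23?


raw - median = 23 - 53 = -30
slope * diff = 0.06 * -30 = -1.8
GE = 4.9 + -1.8
GE = 3.1

3.1


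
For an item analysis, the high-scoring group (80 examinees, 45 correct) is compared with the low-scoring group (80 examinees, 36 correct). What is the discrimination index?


p_upper = 45/80 = 0.5625
p_lower = 36/80 = 0.45
D = 0.5625 - 0.45 = 0.1125

0.1125


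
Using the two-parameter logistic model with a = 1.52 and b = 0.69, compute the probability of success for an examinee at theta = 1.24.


a*(theta - b) = 1.52 * (1.24 - 0.69) = 0.836
exp(-0.836) = 0.4334
P = 1 / (1 + 0.4334)
P = 0.6976

0.6976


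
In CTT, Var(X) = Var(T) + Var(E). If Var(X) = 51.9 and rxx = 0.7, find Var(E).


var_true = rxx * var_obs = 0.7 * 51.9 = 36.33
var_error = var_obs - var_true
var_error = 51.9 - 36.33
var_error = 15.57

15.57


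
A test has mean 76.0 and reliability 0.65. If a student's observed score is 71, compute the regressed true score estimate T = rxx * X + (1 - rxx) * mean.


T_est = rxx * X + (1 - rxx) * mean
T_est = 0.65 * 71 + 0.35 * 76.0
T_est = 46.15 + 26.6
T_est = 72.75

72.75


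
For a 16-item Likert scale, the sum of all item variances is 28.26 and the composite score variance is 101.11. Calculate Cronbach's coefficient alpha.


alpha = (k/(k-1)) * (1 - sum(si^2)/s_total^2)
= (16/15) * (1 - 28.26/101.11)
alpha = 0.7685

0.7685


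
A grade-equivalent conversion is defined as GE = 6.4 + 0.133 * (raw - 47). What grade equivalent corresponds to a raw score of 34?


raw - median = 34 - 47 = -13
slope * diff = 0.133 * -13 = -1.729
GE = 6.4 + -1.729
GE = 4.671

4.671


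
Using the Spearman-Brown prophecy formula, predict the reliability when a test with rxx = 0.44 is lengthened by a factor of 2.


r_new = (n * rxx) / (1 + (n-1) * rxx)
r_new = (2 * 0.44) / (1 + 1 * 0.44)
r_new = 0.88 / 1.44
r_new = 0.6111

0.6111


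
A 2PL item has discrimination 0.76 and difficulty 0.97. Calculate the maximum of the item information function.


For 2PL, max info at theta = b = 0.97
I_max = a^2 / 4 = 0.76^2 / 4
= 0.5776 / 4
I_max = 0.1444

0.1444


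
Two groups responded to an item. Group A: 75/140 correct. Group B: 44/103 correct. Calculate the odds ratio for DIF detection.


Odds_A = 75/65 = 1.1538
Odds_B = 44/59 = 0.7458
OR = Odds_A / Odds_B = 1.1538 / 0.7458
Exactly, OR = (75 * 59) / (65 * 44) = 4425 / 2860
OR = 1.5472

1.5472


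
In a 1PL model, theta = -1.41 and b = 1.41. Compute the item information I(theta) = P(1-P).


P = 1/(1+exp(-(-1.41-1.41))) = 0.0563
I = P*(1-P) = 0.0563 * 0.9437
I = 0.0531

0.0531


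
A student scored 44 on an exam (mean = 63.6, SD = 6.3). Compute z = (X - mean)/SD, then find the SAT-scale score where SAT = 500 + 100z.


z = (X - mean) / SD = (44 - 63.6) / 6.3
z = -19.6 / 6.3
z = -3.1111
SAT-scale = SAT = 500 + 100z
Carry z at full precision (z = -19.6 / 6.3) into the conversion:
SAT-scale = 500 + 100 * (-19.6 / 6.3) = 500 + -1960 / 6.3
SAT-scale = 500 + -311.1111
SAT-scale = 188.8889

188.8889


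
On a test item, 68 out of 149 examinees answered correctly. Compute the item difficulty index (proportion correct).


Item difficulty p = number correct / total examinees
p = 68 / 149
p = 0.4564

0.4564


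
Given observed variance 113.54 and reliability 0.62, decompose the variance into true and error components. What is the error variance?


var_true = rxx * var_obs = 0.62 * 113.54 = 70.3948
var_error = var_obs - var_true
var_error = 113.54 - 70.3948
var_error = 43.1452

43.1452


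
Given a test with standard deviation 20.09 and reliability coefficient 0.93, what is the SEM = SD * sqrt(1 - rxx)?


SEM = SD * sqrt(1 - rxx)
SEM = 20.09 * sqrt(1 - 0.93)
SEM = 20.09 * sqrt(0.07) = 20.09 * 0.264575
SEM = 5.3153

5.3153


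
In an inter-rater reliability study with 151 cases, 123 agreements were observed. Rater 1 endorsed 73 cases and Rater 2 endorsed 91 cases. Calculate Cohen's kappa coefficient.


P_o = 123/151 = 0.81457
P_e = (73*91 + 78*60) / 22801 = 0.496601
kappa = (P_o - P_e) / (1 - P_e)
kappa = (0.81457 - 0.496601) / (1 - 0.496601)
kappa = 0.6316

0.6316


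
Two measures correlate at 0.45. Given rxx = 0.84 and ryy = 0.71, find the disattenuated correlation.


r_corrected = rxy / sqrt(rxx * ryy)
= 0.45 / sqrt(0.84 * 0.71)
= 0.45 / sqrt(0.5964)
= 0.45 / 0.772269
r_corrected = 0.5827

0.5827


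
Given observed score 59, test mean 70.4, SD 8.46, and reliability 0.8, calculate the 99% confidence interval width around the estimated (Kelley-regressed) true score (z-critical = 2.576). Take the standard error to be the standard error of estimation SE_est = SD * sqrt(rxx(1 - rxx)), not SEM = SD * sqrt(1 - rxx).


True score estimate = 0.8*59 + 0.2*70.4 = 61.28
SE_est = SD * sqrt(rxx * (1 - rxx)) = 8.46 * sqrt(0.8 * 0.2) = 8.46 * sqrt(0.16) = 3.384
CI = T_est +/- z * SE_est, so width = 2 * z * SE_est = 2 * 2.576 * 3.384
Width = 17.4344

17.4344


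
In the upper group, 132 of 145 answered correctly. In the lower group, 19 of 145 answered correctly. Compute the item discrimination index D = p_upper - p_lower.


p_upper = 132/145 = 0.9103
p_lower = 19/145 = 0.131
D = 0.9103 - 0.131 = 0.7793

0.7793


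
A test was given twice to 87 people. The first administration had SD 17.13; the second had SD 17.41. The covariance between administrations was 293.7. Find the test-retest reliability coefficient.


r = cov(X,Y) / (SD_X * SD_Y)
r = 293.7 / (17.13 * 17.41)
r = 293.7 / 298.2333
r = 0.9848

0.9848


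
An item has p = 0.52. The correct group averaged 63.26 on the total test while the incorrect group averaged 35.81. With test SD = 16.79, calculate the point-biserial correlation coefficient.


q = 1 - p = 0.48
rpb = ((M1 - M0) / SD) * sqrt(p * q)
rpb = ((63.26 - 35.81) / 16.79) * sqrt(0.52 * 0.48)
rpb = 0.8168

0.8168


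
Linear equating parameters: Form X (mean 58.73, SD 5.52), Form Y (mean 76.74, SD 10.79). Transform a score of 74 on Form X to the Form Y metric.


slope = SD_Y / SD_X = 10.79 / 5.52 ~ 1.9547
intercept = mean_Y - slope * mean_X = 76.74 - (10.79 / 5.52) * 58.73 ~ -38.0601
Y = slope * X + intercept. To avoid rounding drift from the rounded slope/intercept, evaluate the equivalent form Y = mean_Y + SD_Y * (X - mean_X) / SD_X at full precision:
Y = 76.74 + 10.79 * (74 - 58.73) / 5.52
Y = 76.74 + 10.79 * 15.27 / 5.52
Y = 76.74 + 164.7633 / 5.52
Y = 76.74 + 29.8484
Y = 106.5884

106.5884


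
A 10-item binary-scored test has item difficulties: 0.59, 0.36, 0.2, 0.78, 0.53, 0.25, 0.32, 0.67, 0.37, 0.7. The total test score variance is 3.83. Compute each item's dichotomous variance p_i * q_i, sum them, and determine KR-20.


For each item, compute p_i * q_i:
  Item 1: 0.59 * 0.41 = 0.2419
  Item 2: 0.36 * 0.64 = 0.2304
  Item 3: 0.2 * 0.8 = 0.16
  Item 4: 0.78 * 0.22 = 0.1716
  Item 5: 0.53 * 0.47 = 0.2491
  Item 6: 0.25 * 0.75 = 0.1875
  Item 7: 0.32 * 0.68 = 0.2176
  Item 8: 0.67 * 0.33 = 0.2211
  Item 9: 0.37 * 0.63 = 0.2331
  Item 10: 0.7 * 0.3 = 0.21
Sum(p_i * q_i) = 0.2419 + 0.2304 + 0.16 + 0.1716 + 0.2491 + 0.1875 + 0.2176 + 0.2211 + 0.2331 + 0.21 = 2.1223
KR-20 = (k/(k-1)) * (1 - Sum(p_i*q_i) / Var_total)
= (10/9) * (1 - 2.1223/3.83)
= 1.1111 * 0.4459
KR-20 = 0.4954

0.4954


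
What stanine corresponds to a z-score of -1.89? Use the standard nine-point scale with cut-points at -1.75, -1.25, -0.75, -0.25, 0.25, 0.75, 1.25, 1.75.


Stanine boundaries: [-1.75, -1.25, -0.75, -0.25, 0.25, 0.75, 1.25, 1.75]
z = -1.89
Check each boundary:
  z < -1.75
  z < -1.25
  z < -0.75
  z < -0.25
  z < 0.25
  z < 0.75
  z < 1.25
  z < 1.75
Highest qualifying boundary gives stanine = 1

1


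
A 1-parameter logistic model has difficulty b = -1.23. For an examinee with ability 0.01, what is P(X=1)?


theta - b = 0.01 - -1.23 = 1.24
exp(-(theta - b)) = exp(-1.24) = 0.2894
P = 1 / (1 + 0.2894)
P = 0.7756

0.7756


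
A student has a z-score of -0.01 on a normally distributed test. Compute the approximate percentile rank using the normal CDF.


CDF(z) = 0.5 * (1 + erf(z/sqrt(2)))
erf(-0.0071) = -0.008
CDF = 0.496
Percentile rank = 0.496 * 100 = 49.6

49.6


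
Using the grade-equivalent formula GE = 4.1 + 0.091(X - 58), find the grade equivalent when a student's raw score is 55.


raw - median = 55 - 58 = -3
slope * diff = 0.091 * -3 = -0.273
GE = 4.1 + -0.273
GE = 3.827

3.827


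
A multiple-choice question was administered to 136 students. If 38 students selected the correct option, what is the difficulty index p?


Item difficulty p = number correct / total examinees
p = 38 / 136
p = 0.2794

0.2794


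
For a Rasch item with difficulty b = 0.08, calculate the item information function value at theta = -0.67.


P = 1/(1+exp(-(-0.67-0.08))) = 0.3208
I = P*(1-P) = 0.3208 * 0.6792
I = 0.2179

0.2179


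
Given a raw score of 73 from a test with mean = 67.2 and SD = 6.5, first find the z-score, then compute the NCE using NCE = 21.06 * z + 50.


z = (X - mean) / SD = (73 - 67.2) / 6.5
z = 5.8 / 6.5
z = 0.8923
NCE = NCE = 21.06z + 50
Carry z at full precision (z = 5.8 / 6.5) into the conversion:
NCE = 21.06 * (5.8 / 6.5) + 50 = 122.148 / 6.5 + 50
NCE = 18.792 + 50
NCE = 68.792

68.792


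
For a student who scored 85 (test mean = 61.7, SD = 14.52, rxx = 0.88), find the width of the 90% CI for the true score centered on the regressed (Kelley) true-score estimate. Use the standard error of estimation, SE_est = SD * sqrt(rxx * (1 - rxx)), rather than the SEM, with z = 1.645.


True score estimate = 0.88*85 + 0.12*61.7 = 82.204
SE_est = SD * sqrt(rxx * (1 - rxx)) = 14.52 * sqrt(0.88 * 0.12) = 14.52 * sqrt(0.1056) = 4.718442
CI = T_est +/- z * SE_est, so width = 2 * z * SE_est = 2 * 1.645 * 4.718442
Width = 15.5237

15.5237


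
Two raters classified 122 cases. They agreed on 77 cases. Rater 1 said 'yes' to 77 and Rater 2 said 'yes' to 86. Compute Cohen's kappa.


P_o = 77/122 = 0.631148
P_e = (77*86 + 45*36) / 14884 = 0.553749
kappa = (P_o - P_e) / (1 - P_e)
kappa = (0.631148 - 0.553749) / (1 - 0.553749)
kappa = 0.1734

0.1734


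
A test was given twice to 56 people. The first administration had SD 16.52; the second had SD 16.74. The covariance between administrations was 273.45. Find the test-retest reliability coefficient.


r = cov(X,Y) / (SD_X * SD_Y)
r = 273.45 / (16.52 * 16.74)
r = 273.45 / 276.5448
r = 0.9888

0.9888


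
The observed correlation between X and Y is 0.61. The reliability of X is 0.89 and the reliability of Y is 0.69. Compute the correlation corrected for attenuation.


r_corrected = rxy / sqrt(rxx * ryy)
= 0.61 / sqrt(0.89 * 0.69)
= 0.61 / sqrt(0.6141)
= 0.61 / 0.783645
r_corrected = 0.7784

0.7784


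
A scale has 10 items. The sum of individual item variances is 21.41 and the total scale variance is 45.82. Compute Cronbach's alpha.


alpha = (k/(k-1)) * (1 - sum(si^2)/s_total^2)
= (10/9) * (1 - 21.41/45.82)
alpha = 0.5919

0.5919


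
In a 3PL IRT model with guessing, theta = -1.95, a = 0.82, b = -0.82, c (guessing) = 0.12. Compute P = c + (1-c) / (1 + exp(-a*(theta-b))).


logit = 0.82*(-1.95 - -0.82) = -0.9266
P* = 1/(1 + exp(--0.9266)) = 0.2836
P = 0.12 + (1 - 0.12) * 0.2836
P = 0.3696

0.3696


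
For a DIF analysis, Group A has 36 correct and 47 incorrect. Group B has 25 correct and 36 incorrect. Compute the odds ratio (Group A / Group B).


Odds_A = 36/47 = 0.766
Odds_B = 25/36 = 0.6944
OR = Odds_A / Odds_B = 0.766 / 0.6944
Exactly, OR = (36 * 36) / (47 * 25) = 1296 / 1175
OR = 1.103

1.103


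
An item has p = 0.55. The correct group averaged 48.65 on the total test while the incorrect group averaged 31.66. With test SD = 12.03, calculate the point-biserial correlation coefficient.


q = 1 - p = 0.45
rpb = ((M1 - M0) / SD) * sqrt(p * q)
rpb = ((48.65 - 31.66) / 12.03) * sqrt(0.55 * 0.45)
rpb = 0.7026

0.7026


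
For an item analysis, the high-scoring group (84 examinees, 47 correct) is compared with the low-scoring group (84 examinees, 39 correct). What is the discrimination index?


p_upper = 47/84 = 0.5595
p_lower = 39/84 = 0.4643
D = 0.5595 - 0.4643 = 0.0952

0.0952


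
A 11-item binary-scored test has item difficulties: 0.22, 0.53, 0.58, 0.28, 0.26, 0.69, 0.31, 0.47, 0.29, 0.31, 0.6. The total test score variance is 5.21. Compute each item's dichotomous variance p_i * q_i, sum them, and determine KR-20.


For each item, compute p_i * q_i:
  Item 1: 0.22 * 0.78 = 0.1716
  Item 2: 0.53 * 0.47 = 0.2491
  Item 3: 0.58 * 0.42 = 0.2436
  Item 4: 0.28 * 0.72 = 0.2016
  Item 5: 0.26 * 0.74 = 0.1924
  Item 6: 0.69 * 0.31 = 0.2139
  Item 7: 0.31 * 0.69 = 0.2139
  Item 8: 0.47 * 0.53 = 0.2491
  Item 9: 0.29 * 0.71 = 0.2059
  Item 10: 0.31 * 0.69 = 0.2139
  Item 11: 0.6 * 0.4 = 0.24
Sum(p_i * q_i) = 0.1716 + 0.2491 + 0.2436 + 0.2016 + 0.1924 + 0.2139 + 0.2139 + 0.2491 + 0.2059 + 0.2139 + 0.24 = 2.395
KR-20 = (k/(k-1)) * (1 - Sum(p_i*q_i) / Var_total)
= (11/10) * (1 - 2.395/5.21)
= 1.1 * 0.5403
KR-20 = 0.5943

0.5943


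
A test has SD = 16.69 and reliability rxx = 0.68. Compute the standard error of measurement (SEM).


SEM = SD * sqrt(1 - rxx)
SEM = 16.69 * sqrt(1 - 0.68)
SEM = 16.69 * sqrt(0.32) = 16.69 * 0.565685
SEM = 9.4413

9.4413


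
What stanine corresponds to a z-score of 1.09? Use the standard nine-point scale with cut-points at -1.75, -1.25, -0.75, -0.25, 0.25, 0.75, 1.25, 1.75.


Stanine boundaries: [-1.75, -1.25, -0.75, -0.25, 0.25, 0.75, 1.25, 1.75]
z = 1.09
Check each boundary:
  z >= -1.75 -> could be stanine 2
  z >= -1.25 -> could be stanine 3
  z >= -0.75 -> could be stanine 4
  z >= -0.25 -> could be stanine 5
  z >= 0.25 -> could be stanine 6
  z >= 0.75 -> could be stanine 7
  z < 1.25
  z < 1.75
Highest qualifying boundary gives stanine = 7

7


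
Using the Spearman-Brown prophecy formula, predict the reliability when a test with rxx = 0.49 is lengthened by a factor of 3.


r_new = (n * rxx) / (1 + (n-1) * rxx)
r_new = (3 * 0.49) / (1 + 2 * 0.49)
r_new = 1.47 / 1.98
r_new = 0.7424

0.7424


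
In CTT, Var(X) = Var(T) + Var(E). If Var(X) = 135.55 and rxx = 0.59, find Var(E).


var_true = rxx * var_obs = 0.59 * 135.55 = 79.9745
var_error = var_obs - var_true
var_error = 135.55 - 79.9745
var_error = 55.5755

55.5755


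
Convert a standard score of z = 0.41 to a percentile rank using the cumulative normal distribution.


CDF(z) = 0.5 * (1 + erf(z/sqrt(2)))
erf(0.2899) = 0.3182
CDF = 0.6591
Percentile rank = 0.6591 * 100 = 65.91

65.91


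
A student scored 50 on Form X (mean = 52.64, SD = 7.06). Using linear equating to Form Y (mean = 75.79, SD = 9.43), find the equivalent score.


slope = SD_Y / SD_X = 9.43 / 7.06 ~ 1.3357
intercept = mean_Y - slope * mean_X = 75.79 - (9.43 / 7.06) * 52.64 ~ 5.4791
Y = slope * X + intercept. To avoid rounding drift from the rounded slope/intercept, evaluate the equivalent form Y = mean_Y + SD_Y * (X - mean_X) / SD_X at full precision:
Y = 75.79 + 9.43 * (50 - 52.64) / 7.06
Y = 75.79 - 9.43 * 2.64 / 7.06
Y = 75.79 - 24.8952 / 7.06
Y = 75.79 - 3.5262
Y = 72.2638

72.2638


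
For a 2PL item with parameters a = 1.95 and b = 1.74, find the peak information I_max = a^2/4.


For 2PL, max info at theta = b = 1.74
I_max = a^2 / 4 = 1.95^2 / 4
= 3.8025 / 4
I_max = 0.9506

0.9506


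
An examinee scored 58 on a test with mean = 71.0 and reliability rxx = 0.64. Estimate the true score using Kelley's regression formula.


T_est = rxx * X + (1 - rxx) * mean
T_est = 0.64 * 58 + 0.36 * 71.0
T_est = 37.12 + 25.56
T_est = 62.68

62.68


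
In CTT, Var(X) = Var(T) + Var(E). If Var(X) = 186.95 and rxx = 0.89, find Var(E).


var_true = rxx * var_obs = 0.89 * 186.95 = 166.3855
var_error = var_obs - var_true
var_error = 186.95 - 166.3855
var_error = 20.5645

20.5645


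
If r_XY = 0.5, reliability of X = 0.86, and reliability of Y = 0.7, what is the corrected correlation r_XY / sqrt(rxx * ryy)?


r_corrected = rxy / sqrt(rxx * ryy)
= 0.5 / sqrt(0.86 * 0.7)
= 0.5 / sqrt(0.602)
= 0.5 / 0.775887
r_corrected = 0.6444

0.6444


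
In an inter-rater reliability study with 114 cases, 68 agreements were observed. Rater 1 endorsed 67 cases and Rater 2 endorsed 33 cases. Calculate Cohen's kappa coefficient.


P_o = 68/114 = 0.596491
P_e = (67*33 + 47*81) / 12996 = 0.463066
kappa = (P_o - P_e) / (1 - P_e)
kappa = (0.596491 - 0.463066) / (1 - 0.463066)
kappa = 0.2485

0.2485


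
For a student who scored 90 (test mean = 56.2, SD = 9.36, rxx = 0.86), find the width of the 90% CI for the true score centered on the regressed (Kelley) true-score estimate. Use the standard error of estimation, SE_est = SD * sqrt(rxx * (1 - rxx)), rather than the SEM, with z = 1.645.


True score estimate = 0.86*90 + 0.14*56.2 = 85.268
SE_est = SD * sqrt(rxx * (1 - rxx)) = 9.36 * sqrt(0.86 * 0.14) = 9.36 * sqrt(0.1204) = 3.247799
CI = T_est +/- z * SE_est, so width = 2 * z * SE_est = 2 * 1.645 * 3.247799
Width = 10.6853

10.6853


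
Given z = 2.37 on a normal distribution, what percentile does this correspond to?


CDF(z) = 0.5 * (1 + erf(z/sqrt(2)))
erf(1.6758) = 0.9822
CDF = 0.9911
Percentile rank = 0.9911 * 100 = 99.11

99.11


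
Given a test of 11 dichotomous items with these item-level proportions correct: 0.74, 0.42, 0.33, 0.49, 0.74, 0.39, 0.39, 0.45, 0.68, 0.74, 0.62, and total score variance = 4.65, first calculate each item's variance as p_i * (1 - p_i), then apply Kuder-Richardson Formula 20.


For each item, compute p_i * q_i:
  Item 1: 0.74 * 0.26 = 0.1924
  Item 2: 0.42 * 0.58 = 0.2436
  Item 3: 0.33 * 0.67 = 0.2211
  Item 4: 0.49 * 0.51 = 0.2499
  Item 5: 0.74 * 0.26 = 0.1924
  Item 6: 0.39 * 0.61 = 0.2379
  Item 7: 0.39 * 0.61 = 0.2379
  Item 8: 0.45 * 0.55 = 0.2475
  Item 9: 0.68 * 0.32 = 0.2176
  Item 10: 0.74 * 0.26 = 0.1924
  Item 11: 0.62 * 0.38 = 0.2356
Sum(p_i * q_i) = 0.1924 + 0.2436 + 0.2211 + 0.2499 + 0.1924 + 0.2379 + 0.2379 + 0.2475 + 0.2176 + 0.1924 + 0.2356 = 2.4683
KR-20 = (k/(k-1)) * (1 - Sum(p_i*q_i) / Var_total)
= (11/10) * (1 - 2.4683/4.65)
= 1.1 * 0.4692
KR-20 = 0.5161

0.5161


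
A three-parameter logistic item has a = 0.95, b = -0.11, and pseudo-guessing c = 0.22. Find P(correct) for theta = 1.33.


logit = 0.95*(1.33 - -0.11) = 1.368
P* = 1/(1 + exp(-1.368)) = 0.7971
P = 0.22 + (1 - 0.22) * 0.7971
P = 0.8417

0.8417


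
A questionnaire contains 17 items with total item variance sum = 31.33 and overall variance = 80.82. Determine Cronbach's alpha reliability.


alpha = (k/(k-1)) * (1 - sum(si^2)/s_total^2)
= (17/16) * (1 - 31.33/80.82)
alpha = 0.6506

0.6506


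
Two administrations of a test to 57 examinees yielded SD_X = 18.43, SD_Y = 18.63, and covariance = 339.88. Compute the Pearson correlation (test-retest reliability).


r = cov(X,Y) / (SD_X * SD_Y)
r = 339.88 / (18.43 * 18.63)
r = 339.88 / 343.3509
r = 0.9899

0.9899


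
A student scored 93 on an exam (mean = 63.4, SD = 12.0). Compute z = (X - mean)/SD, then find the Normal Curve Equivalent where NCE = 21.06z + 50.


z = (X - mean) / SD = (93 - 63.4) / 12.0
z = 29.6 / 12.0
z = 2.4667
NCE = NCE = 21.06z + 50
Carry z at full precision (z = 29.6 / 12.0) into the conversion:
NCE = 21.06 * (29.6 / 12.0) + 50 = 623.376 / 12.0 + 50
NCE = 51.948 + 50
NCE = 101.948

101.948


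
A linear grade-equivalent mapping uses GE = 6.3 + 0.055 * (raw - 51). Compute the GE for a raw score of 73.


raw - median = 73 - 51 = 22
slope * diff = 0.055 * 22 = 1.21
GE = 6.3 + 1.21
GE = 7.51

7.51


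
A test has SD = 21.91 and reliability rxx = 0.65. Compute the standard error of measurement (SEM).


SEM = SD * sqrt(1 - rxx)
SEM = 21.91 * sqrt(1 - 0.65)
SEM = 21.91 * sqrt(0.35) = 21.91 * 0.591608
SEM = 12.9621

12.9621


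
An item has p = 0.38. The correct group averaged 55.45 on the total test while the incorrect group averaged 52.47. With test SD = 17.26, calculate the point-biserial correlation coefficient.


q = 1 - p = 0.62
rpb = ((M1 - M0) / SD) * sqrt(p * q)
rpb = ((55.45 - 52.47) / 17.26) * sqrt(0.38 * 0.62)
rpb = 0.0838

0.0838


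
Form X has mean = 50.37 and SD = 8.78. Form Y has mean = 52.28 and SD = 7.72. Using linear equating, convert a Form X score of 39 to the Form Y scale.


slope = SD_Y / SD_X = 7.72 / 8.78 ~ 0.8793
intercept = mean_Y - slope * mean_X = 52.28 - (7.72 / 8.78) * 50.37 ~ 7.9911
Y = slope * X + intercept. To avoid rounding drift from the rounded slope/intercept, evaluate the equivalent form Y = mean_Y + SD_Y * (X - mean_X) / SD_X at full precision:
Y = 52.28 + 7.72 * (39 - 50.37) / 8.78
Y = 52.28 - 7.72 * 11.37 / 8.78
Y = 52.28 - 87.7764 / 8.78
Y = 52.28 - 9.9973
Y = 42.2827

42.2827


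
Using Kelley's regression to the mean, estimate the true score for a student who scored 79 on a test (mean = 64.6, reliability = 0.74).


T_est = rxx * X + (1 - rxx) * mean
T_est = 0.74 * 79 + 0.26 * 64.6
T_est = 58.46 + 16.796
T_est = 75.256

75.256


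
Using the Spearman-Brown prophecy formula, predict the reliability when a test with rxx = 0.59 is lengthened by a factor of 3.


r_new = (n * rxx) / (1 + (n-1) * rxx)
r_new = (3 * 0.59) / (1 + 2 * 0.59)
r_new = 1.77 / 2.18
r_new = 0.8119

0.8119


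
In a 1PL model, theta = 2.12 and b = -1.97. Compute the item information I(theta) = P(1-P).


P = 1/(1+exp(-(2.12--1.97))) = 0.9835
I = P*(1-P) = 0.9835 * 0.0165
I = 0.0162

0.0162


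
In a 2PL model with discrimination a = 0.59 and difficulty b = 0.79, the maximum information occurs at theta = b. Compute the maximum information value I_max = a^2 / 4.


For 2PL, max info at theta = b = 0.79
I_max = a^2 / 4 = 0.59^2 / 4
= 0.3481 / 4
I_max = 0.087

0.087


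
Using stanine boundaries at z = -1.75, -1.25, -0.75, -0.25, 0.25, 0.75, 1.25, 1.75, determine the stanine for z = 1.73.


Stanine boundaries: [-1.75, -1.25, -0.75, -0.25, 0.25, 0.75, 1.25, 1.75]
z = 1.73
Check each boundary:
  z >= -1.75 -> could be stanine 2
  z >= -1.25 -> could be stanine 3
  z >= -0.75 -> could be stanine 4
  z >= -0.25 -> could be stanine 5
  z >= 0.25 -> could be stanine 6
  z >= 0.75 -> could be stanine 7
  z >= 1.25 -> could be stanine 8
  z < 1.75
Highest qualifying boundary gives stanine = 8

8


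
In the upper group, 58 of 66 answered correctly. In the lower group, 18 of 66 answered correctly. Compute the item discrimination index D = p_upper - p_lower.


p_upper = 58/66 = 0.8788
p_lower = 18/66 = 0.2727
D = 0.8788 - 0.2727 = 0.6061

0.6061


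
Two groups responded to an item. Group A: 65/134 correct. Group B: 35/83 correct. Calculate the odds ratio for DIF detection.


Odds_A = 65/69 = 0.942
Odds_B = 35/48 = 0.7292
OR = Odds_A / Odds_B = 0.942 / 0.7292
Exactly, OR = (65 * 48) / (69 * 35) = 3120 / 2415
OR = 1.2919

1.2919


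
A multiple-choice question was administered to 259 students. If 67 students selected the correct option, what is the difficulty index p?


Item difficulty p = number correct / total examinees
p = 67 / 259
p = 0.2587

0.2587


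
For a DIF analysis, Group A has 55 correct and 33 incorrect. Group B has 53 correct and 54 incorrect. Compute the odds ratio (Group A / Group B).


Odds_A = 55/33 = 1.6667
Odds_B = 53/54 = 0.9815
OR = Odds_A / Odds_B = 1.6667 / 0.9815
Exactly, OR = (55 * 54) / (33 * 53) = 2970 / 1749
OR = 1.6981

1.6981


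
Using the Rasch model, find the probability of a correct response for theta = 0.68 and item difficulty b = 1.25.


theta - b = 0.68 - 1.25 = -0.57
exp(-(theta - b)) = exp(0.57) = 1.7683
P = 1 / (1 + 1.7683)
P = 0.3612

0.3612


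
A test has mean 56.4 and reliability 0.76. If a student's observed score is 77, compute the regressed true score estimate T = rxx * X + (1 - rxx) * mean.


T_est = rxx * X + (1 - rxx) * mean
T_est = 0.76 * 77 + 0.24 * 56.4
T_est = 58.52 + 13.536
T_est = 72.056

72.056


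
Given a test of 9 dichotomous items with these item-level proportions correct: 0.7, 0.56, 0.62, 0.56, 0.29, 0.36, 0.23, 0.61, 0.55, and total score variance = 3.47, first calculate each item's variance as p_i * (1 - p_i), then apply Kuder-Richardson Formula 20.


For each item, compute p_i * q_i:
  Item 1: 0.7 * 0.3 = 0.21
  Item 2: 0.56 * 0.44 = 0.2464
  Item 3: 0.62 * 0.38 = 0.2356
  Item 4: 0.56 * 0.44 = 0.2464
  Item 5: 0.29 * 0.71 = 0.2059
  Item 6: 0.36 * 0.64 = 0.2304
  Item 7: 0.23 * 0.77 = 0.1771
  Item 8: 0.61 * 0.39 = 0.2379
  Item 9: 0.55 * 0.45 = 0.2475
Sum(p_i * q_i) = 0.21 + 0.2464 + 0.2356 + 0.2464 + 0.2059 + 0.2304 + 0.1771 + 0.2379 + 0.2475 = 2.0372
KR-20 = (k/(k-1)) * (1 - Sum(p_i*q_i) / Var_total)
= (9/8) * (1 - 2.0372/3.47)
= 1.125 * 0.4129
KR-20 = 0.4645

0.4645


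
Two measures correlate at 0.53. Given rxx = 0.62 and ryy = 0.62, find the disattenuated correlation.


r_corrected = rxy / sqrt(rxx * ryy)
= 0.53 / sqrt(0.62 * 0.62)
= 0.53 / sqrt(0.3844)
= 0.53 / 0.62
r_corrected = 0.8548

0.8548


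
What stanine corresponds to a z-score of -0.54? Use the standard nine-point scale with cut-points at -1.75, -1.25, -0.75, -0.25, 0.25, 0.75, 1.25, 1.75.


Stanine boundaries: [-1.75, -1.25, -0.75, -0.25, 0.25, 0.75, 1.25, 1.75]
z = -0.54
Check each boundary:
  z >= -1.75 -> could be stanine 2
  z >= -1.25 -> could be stanine 3
  z >= -0.75 -> could be stanine 4
  z < -0.25
  z < 0.25
  z < 0.75
  z < 1.25
  z < 1.75
Highest qualifying boundary gives stanine = 4

4


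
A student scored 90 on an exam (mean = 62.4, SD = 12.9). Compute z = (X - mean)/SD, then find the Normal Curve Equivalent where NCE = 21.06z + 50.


z = (X - mean) / SD = (90 - 62.4) / 12.9
z = 27.6 / 12.9
z = 2.1395
NCE = NCE = 21.06z + 50
Carry z at full precision (z = 27.6 / 12.9) into the conversion:
NCE = 21.06 * (27.6 / 12.9) + 50 = 581.256 / 12.9 + 50
NCE = 45.0586 + 50
NCE = 95.0586

95.0586


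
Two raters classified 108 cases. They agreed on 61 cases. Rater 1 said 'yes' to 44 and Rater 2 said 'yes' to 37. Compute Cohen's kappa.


P_o = 61/108 = 0.564815
P_e = (44*37 + 64*71) / 11664 = 0.52915
kappa = (P_o - P_e) / (1 - P_e)
kappa = (0.564815 - 0.52915) / (1 - 0.52915)
kappa = 0.0757

0.0757


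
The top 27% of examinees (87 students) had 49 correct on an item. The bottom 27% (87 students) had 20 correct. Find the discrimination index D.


p_upper = 49/87 = 0.5632
p_lower = 20/87 = 0.2299
D = 0.5632 - 0.2299 = 0.3333

0.3333


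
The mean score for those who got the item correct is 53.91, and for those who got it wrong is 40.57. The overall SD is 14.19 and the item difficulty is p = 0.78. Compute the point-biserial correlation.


q = 1 - p = 0.22
rpb = ((M1 - M0) / SD) * sqrt(p * q)
rpb = ((53.91 - 40.57) / 14.19) * sqrt(0.78 * 0.22)
rpb = 0.3894

0.3894


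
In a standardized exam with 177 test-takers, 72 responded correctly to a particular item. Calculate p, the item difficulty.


Item difficulty p = number correct / total examinees
p = 72 / 177
p = 0.4068

0.4068


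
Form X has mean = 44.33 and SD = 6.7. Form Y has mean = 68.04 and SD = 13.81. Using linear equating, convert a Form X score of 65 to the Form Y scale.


slope = SD_Y / SD_X = 13.81 / 6.7 ~ 2.0612
intercept = mean_Y - slope * mean_X = 68.04 - (13.81 / 6.7) * 44.33 ~ -23.3327
Y = slope * X + intercept. To avoid rounding drift from the rounded slope/intercept, evaluate the equivalent form Y = mean_Y + SD_Y * (X - mean_X) / SD_X at full precision:
Y = 68.04 + 13.81 * (65 - 44.33) / 6.7
Y = 68.04 + 13.81 * 20.67 / 6.7
Y = 68.04 + 285.4527 / 6.7
Y = 68.04 + 42.6049
Y = 110.6449

110.6449


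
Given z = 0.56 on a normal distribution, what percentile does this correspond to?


CDF(z) = 0.5 * (1 + erf(z/sqrt(2)))
erf(0.396) = 0.4245
CDF = 0.7123
Percentile rank = 0.7123 * 100 = 71.23

71.23


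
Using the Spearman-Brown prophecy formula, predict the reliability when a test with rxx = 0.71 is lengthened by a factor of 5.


r_new = (n * rxx) / (1 + (n-1) * rxx)
r_new = (5 * 0.71) / (1 + 4 * 0.71)
r_new = 3.55 / 3.84
r_new = 0.9245

0.9245


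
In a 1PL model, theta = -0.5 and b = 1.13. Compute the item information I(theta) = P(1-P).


P = 1/(1+exp(-(-0.5-1.13))) = 0.1638
I = P*(1-P) = 0.1638 * 0.8362
I = 0.137

0.137


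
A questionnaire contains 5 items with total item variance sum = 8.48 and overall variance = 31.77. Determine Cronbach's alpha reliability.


alpha = (k/(k-1)) * (1 - sum(si^2)/s_total^2)
= (5/4) * (1 - 8.48/31.77)
alpha = 0.9164

0.9164


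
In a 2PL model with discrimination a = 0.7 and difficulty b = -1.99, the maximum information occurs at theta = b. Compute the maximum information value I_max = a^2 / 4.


For 2PL, max info at theta = b = -1.99
I_max = a^2 / 4 = 0.7^2 / 4
= 0.49 / 4
I_max = 0.1225

0.1225


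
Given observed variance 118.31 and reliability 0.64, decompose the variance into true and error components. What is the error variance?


var_true = rxx * var_obs = 0.64 * 118.31 = 75.7184
var_error = var_obs - var_true
var_error = 118.31 - 75.7184
var_error = 42.5916

42.5916


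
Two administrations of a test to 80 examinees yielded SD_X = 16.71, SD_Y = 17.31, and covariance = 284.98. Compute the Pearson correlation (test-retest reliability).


r = cov(X,Y) / (SD_X * SD_Y)
r = 284.98 / (16.71 * 17.31)
r = 284.98 / 289.2501
r = 0.9852

0.9852


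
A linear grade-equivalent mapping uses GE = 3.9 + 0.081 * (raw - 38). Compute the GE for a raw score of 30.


raw - median = 30 - 38 = -8
slope * diff = 0.081 * -8 = -0.648
GE = 3.9 + -0.648
GE = 3.252

3.252


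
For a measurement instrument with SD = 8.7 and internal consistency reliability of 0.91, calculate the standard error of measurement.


SEM = SD * sqrt(1 - rxx)
SEM = 8.7 * sqrt(1 - 0.91)
SEM = 8.7 * sqrt(0.09) = 8.7 * 0.3
SEM = 2.61

2.61


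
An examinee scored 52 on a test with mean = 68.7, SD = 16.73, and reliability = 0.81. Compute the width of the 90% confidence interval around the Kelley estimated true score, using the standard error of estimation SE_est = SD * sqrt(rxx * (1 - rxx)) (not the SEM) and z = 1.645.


True score estimate = 0.81*52 + 0.19*68.7 = 55.173
SE_est = SD * sqrt(rxx * (1 - rxx)) = 16.73 * sqrt(0.81 * 0.19) = 16.73 * sqrt(0.1539) = 6.563194
CI = T_est +/- z * SE_est, so width = 2 * z * SE_est = 2 * 1.645 * 6.563194
Width = 21.5929

21.5929


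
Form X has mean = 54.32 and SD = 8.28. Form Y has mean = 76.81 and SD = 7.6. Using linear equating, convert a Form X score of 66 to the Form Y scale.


slope = SD_Y / SD_X = 7.6 / 8.28 ~ 0.9179
intercept = mean_Y - slope * mean_X = 76.81 - (7.6 / 8.28) * 54.32 ~ 26.9511
Y = slope * X + intercept. To avoid rounding drift from the rounded slope/intercept, evaluate the equivalent form Y = mean_Y + SD_Y * (X - mean_X) / SD_X at full precision:
Y = 76.81 + 7.6 * (66 - 54.32) / 8.28
Y = 76.81 + 7.6 * 11.68 / 8.28
Y = 76.81 + 88.768 / 8.28
Y = 76.81 + 10.7208
Y = 87.5308

87.5308
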